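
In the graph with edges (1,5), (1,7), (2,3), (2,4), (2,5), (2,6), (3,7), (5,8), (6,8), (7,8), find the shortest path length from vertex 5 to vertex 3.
2 (path: 5 -> 2 -> 3, 2 edges)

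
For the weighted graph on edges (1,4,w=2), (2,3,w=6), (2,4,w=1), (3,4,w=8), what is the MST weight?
9 (MST edges: (1,4,w=2), (2,3,w=6), (2,4,w=1); sum of weights 2 + 6 + 1 = 9)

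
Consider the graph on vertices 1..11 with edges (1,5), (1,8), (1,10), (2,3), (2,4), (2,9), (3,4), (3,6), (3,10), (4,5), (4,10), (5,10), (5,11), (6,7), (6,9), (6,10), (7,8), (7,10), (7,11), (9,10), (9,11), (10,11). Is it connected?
Yes (BFS from 1 visits [1, 5, 8, 10, 4, 11, 7, 3, 6, 9, 2] — all 11 vertices reached)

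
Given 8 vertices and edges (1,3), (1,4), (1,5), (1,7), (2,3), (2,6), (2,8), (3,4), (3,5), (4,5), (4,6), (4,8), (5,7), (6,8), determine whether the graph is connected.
Yes (BFS from 1 visits [1, 3, 4, 5, 7, 2, 6, 8] — all 8 vertices reached)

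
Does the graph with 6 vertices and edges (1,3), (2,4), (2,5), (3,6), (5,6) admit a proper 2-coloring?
Yes. Partition: {1, 2, 6}, {3, 4, 5}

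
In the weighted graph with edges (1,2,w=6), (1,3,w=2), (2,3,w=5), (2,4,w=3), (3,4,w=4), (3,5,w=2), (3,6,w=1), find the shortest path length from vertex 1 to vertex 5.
4 (path: 1 -> 3 -> 5; weights 2 + 2 = 4)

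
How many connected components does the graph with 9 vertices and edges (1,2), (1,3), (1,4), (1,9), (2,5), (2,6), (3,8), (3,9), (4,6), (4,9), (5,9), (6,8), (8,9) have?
2 (components: {1, 2, 3, 4, 5, 6, 8, 9}, {7})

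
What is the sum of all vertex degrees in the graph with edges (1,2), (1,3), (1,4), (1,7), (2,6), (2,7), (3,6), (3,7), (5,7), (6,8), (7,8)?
22 (handshake: sum of degrees = 2|E| = 2 x 11 = 22)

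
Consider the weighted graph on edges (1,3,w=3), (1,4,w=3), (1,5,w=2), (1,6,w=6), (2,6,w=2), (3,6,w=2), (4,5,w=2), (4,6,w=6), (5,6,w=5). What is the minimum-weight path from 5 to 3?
5 (path: 5 -> 1 -> 3; weights 2 + 3 = 5)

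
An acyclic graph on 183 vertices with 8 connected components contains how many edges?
175 (Each of the 8 component trees on V_i vertices has V_i - 1 edges; summing gives V - C = 183 - 8 = 175)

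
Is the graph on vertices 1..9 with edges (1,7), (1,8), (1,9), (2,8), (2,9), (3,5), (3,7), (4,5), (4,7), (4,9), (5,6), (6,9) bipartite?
Yes. Partition: {1, 2, 3, 4, 6}, {5, 7, 8, 9}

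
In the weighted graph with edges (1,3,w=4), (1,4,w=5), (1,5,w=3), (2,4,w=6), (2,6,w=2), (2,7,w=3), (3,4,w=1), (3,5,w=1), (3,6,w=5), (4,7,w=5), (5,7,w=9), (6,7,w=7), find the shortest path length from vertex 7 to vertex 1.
10 (path: 7 -> 4 -> 1; weights 5 + 5 = 10)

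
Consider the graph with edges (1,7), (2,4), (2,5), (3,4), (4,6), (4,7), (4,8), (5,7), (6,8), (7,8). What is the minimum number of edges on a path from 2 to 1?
3 (path: 2 -> 4 -> 7 -> 1, 3 edges)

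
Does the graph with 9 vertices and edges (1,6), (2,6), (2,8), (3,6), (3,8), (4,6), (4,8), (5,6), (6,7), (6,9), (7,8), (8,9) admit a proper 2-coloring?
Yes. Partition: {1, 2, 3, 4, 5, 7, 9}, {6, 8}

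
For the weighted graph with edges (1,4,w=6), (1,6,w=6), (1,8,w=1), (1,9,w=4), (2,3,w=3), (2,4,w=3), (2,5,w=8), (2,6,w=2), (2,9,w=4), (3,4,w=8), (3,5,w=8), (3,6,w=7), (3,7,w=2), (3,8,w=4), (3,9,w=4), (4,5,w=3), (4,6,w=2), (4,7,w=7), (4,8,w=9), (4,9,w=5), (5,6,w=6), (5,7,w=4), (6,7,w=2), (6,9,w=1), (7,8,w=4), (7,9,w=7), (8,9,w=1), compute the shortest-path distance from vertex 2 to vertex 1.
5 (path: 2 -> 6 -> 9 -> 8 -> 1; weights 2 + 1 + 1 + 1 = 5)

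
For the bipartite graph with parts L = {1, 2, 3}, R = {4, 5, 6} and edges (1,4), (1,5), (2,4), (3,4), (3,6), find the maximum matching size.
3 (matching: (1,5), (2,4), (3,6); upper bound min(|L|,|R|) = min(3,3) = 3)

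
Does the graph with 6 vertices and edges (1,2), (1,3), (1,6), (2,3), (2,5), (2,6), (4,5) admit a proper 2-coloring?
No (odd cycle of length 3: 2 -> 1 -> 6 -> 2)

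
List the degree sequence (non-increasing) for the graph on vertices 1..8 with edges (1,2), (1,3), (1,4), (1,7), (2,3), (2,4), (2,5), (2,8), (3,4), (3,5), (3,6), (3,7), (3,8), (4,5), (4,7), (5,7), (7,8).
[7, 5, 5, 5, 4, 4, 3, 1] (degrees: deg(1)=4, deg(2)=5, deg(3)=7, deg(4)=5, deg(5)=4, deg(6)=1, deg(7)=5, deg(8)=3)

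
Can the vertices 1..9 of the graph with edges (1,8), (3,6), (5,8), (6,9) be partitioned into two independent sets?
Yes. Partition: {1, 2, 3, 4, 5, 7, 9}, {6, 8}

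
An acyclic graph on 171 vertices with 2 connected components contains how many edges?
169 (Each of the 2 component trees on V_i vertices has V_i - 1 edges; summing gives V - C = 171 - 2 = 169)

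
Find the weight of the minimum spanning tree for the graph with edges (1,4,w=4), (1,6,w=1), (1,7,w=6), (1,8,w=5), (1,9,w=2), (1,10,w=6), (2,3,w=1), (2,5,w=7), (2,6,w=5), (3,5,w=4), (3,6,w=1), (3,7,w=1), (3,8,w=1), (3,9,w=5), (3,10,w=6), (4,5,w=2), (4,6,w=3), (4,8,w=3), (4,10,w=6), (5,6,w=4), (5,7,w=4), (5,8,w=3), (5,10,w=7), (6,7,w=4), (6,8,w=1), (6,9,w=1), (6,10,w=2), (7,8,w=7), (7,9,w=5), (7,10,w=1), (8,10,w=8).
12 (MST edges: (1,6,w=1), (2,3,w=1), (3,6,w=1), (3,7,w=1), (3,8,w=1), (4,5,w=2), (4,6,w=3), (6,9,w=1), (7,10,w=1); sum of weights 1 + 1 + 1 + 1 + 1 + 2 + 3 + 1 + 1 = 12)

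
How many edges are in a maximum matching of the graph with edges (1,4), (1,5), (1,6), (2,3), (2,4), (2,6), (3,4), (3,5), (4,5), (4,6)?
3 (matching: (1,4), (2,6), (3,5); upper bound floor(n/2) = floor(6/2) = 3)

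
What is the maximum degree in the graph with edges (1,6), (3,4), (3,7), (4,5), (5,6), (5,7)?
3 (attained at vertex 5)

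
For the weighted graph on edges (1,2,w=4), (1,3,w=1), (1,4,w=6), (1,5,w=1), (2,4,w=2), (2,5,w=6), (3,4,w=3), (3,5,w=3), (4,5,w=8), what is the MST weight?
7 (MST edges: (1,3,w=1), (1,5,w=1), (2,4,w=2), (3,4,w=3); sum of weights 1 + 1 + 2 + 3 = 7)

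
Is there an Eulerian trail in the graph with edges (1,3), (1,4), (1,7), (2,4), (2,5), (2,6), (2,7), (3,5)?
Yes (the graph is connected and exactly 2 vertices have odd degree: {1, 6}; any Eulerian path must start and end at those)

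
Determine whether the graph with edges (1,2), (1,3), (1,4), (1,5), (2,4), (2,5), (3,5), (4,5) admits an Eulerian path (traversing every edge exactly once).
Yes (the graph is connected and exactly 2 vertices have odd degree: {2, 4}; any Eulerian path must start and end at those)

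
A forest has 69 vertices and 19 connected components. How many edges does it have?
50 (Each of the 19 component trees on V_i vertices has V_i - 1 edges; summing gives V - C = 69 - 19 = 50)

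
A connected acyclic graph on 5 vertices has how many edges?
4 (A tree on V vertices has V - 1 edges, so 5 - 1 = 4)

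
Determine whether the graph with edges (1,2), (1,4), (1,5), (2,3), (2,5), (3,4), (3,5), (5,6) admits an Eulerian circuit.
No (4 vertices have odd degree: {1, 2, 3, 6}; Eulerian circuit requires 0)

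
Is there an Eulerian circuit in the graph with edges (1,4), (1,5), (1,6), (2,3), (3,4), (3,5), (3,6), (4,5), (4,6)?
No (4 vertices have odd degree: {1, 2, 5, 6}; Eulerian circuit requires 0)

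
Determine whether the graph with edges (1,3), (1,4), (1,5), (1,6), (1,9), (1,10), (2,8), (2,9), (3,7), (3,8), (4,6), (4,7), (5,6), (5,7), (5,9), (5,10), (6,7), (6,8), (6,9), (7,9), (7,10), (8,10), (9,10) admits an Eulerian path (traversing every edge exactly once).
No (4 vertices have odd degree: {3, 4, 5, 10}; Eulerian path requires 0 or 2)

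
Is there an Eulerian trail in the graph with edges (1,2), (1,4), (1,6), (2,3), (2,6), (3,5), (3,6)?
No (6 vertices have odd degree: {1, 2, 3, 4, 5, 6}; Eulerian path requires 0 or 2)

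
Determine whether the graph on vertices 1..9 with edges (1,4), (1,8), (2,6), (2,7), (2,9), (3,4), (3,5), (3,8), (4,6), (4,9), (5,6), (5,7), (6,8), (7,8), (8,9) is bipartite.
Yes. Partition: {1, 3, 6, 7, 9}, {2, 4, 5, 8}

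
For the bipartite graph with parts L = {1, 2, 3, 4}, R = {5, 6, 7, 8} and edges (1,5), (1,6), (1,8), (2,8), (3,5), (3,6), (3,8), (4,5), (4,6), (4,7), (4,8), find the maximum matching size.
4 (matching: (1,5), (2,8), (3,6), (4,7); upper bound min(|L|,|R|) = min(4,4) = 4)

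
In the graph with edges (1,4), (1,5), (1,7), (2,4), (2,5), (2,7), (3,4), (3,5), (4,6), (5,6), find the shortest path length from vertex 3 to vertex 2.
2 (path: 3 -> 5 -> 2, 2 edges)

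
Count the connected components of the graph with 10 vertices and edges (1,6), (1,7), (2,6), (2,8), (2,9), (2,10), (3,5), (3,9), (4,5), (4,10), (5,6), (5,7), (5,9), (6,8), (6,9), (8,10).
1 (components: {1, 2, 3, 4, 5, 6, 7, 8, 9, 10})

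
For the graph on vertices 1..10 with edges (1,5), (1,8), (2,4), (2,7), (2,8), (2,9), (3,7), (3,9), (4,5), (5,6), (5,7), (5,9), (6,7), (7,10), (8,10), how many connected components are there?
1 (components: {1, 2, 3, 4, 5, 6, 7, 8, 9, 10})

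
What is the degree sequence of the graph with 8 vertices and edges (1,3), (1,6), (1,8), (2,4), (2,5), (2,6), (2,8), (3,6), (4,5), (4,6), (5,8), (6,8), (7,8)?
[5, 5, 4, 3, 3, 3, 2, 1] (degrees: deg(1)=3, deg(2)=4, deg(3)=2, deg(4)=3, deg(5)=3, deg(6)=5, deg(7)=1, deg(8)=5)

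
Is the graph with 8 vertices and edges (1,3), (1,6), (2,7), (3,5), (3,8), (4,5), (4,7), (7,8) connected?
Yes (BFS from 1 visits [1, 3, 6, 5, 8, 4, 7, 2] — all 8 vertices reached)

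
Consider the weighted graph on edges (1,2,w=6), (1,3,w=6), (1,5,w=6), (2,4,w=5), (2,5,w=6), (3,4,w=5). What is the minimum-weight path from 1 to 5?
6 (path: 1 -> 5; weights 6 = 6)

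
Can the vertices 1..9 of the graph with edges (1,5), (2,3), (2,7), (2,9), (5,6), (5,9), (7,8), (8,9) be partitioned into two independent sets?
Yes. Partition: {1, 3, 4, 6, 7, 9}, {2, 5, 8}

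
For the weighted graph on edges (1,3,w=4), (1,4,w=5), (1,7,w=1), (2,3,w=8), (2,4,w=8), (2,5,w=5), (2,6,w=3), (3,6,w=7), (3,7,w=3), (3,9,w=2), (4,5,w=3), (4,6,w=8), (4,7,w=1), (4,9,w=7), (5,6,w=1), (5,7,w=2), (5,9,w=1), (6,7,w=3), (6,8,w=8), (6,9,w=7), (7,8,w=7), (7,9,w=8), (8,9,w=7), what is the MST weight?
18 (MST edges: (1,7,w=1), (2,6,w=3), (3,9,w=2), (4,7,w=1), (5,6,w=1), (5,7,w=2), (5,9,w=1), (7,8,w=7); sum of weights 1 + 3 + 2 + 1 + 1 + 2 + 1 + 7 = 18)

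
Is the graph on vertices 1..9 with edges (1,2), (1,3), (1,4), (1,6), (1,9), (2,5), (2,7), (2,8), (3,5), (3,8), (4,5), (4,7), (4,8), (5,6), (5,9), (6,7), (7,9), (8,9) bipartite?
Yes. Partition: {1, 5, 7, 8}, {2, 3, 4, 6, 9}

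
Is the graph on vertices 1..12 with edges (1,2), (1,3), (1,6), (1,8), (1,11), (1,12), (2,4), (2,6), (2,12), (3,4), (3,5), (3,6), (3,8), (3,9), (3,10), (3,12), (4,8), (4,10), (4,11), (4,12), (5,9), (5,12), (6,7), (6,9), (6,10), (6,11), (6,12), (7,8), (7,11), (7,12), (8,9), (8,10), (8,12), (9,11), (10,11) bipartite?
No (odd cycle of length 3: 11 -> 1 -> 6 -> 11)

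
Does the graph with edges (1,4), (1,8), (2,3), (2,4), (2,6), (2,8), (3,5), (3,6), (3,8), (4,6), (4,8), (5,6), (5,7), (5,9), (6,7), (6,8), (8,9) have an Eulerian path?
Yes — and in fact it has an Eulerian circuit (the graph is connected and all 9 vertices have even degree)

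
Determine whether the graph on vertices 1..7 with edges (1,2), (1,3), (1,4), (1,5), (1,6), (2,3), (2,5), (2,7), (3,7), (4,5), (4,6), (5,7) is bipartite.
No (odd cycle of length 3: 4 -> 1 -> 5 -> 4)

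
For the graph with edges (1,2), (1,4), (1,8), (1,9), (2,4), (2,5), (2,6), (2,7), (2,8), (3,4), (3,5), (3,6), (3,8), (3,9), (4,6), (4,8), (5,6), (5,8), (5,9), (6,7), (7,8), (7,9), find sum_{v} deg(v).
44 (handshake: sum of degrees = 2|E| = 2 x 22 = 44)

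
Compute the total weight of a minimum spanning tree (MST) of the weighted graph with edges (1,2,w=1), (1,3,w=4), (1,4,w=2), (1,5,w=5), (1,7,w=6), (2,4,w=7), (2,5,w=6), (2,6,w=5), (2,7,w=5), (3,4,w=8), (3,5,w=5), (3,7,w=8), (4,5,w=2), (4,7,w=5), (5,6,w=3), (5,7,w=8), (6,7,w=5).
17 (MST edges: (1,2,w=1), (1,3,w=4), (1,4,w=2), (2,7,w=5), (4,5,w=2), (5,6,w=3); sum of weights 1 + 4 + 2 + 5 + 2 + 3 = 17)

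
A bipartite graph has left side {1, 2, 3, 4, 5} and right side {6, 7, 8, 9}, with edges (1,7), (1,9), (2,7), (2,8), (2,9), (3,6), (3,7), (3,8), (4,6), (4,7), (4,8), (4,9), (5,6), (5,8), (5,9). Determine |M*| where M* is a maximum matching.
4 (matching: (1,9), (2,8), (3,7), (4,6); upper bound min(|L|,|R|) = min(5,4) = 4)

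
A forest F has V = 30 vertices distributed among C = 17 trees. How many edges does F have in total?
13 (Each of the 17 component trees on V_i vertices has V_i - 1 edges; summing gives V - C = 30 - 17 = 13)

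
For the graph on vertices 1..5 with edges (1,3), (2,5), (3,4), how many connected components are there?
2 (components: {1, 3, 4}, {2, 5})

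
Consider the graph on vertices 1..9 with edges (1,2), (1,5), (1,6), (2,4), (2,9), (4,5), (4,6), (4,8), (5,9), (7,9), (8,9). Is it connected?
No, it has 2 components: {1, 2, 4, 5, 6, 7, 8, 9}, {3}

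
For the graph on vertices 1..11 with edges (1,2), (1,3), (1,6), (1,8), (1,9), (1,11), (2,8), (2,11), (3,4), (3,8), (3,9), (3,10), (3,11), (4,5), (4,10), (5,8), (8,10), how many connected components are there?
2 (components: {1, 2, 3, 4, 5, 6, 8, 9, 10, 11}, {7})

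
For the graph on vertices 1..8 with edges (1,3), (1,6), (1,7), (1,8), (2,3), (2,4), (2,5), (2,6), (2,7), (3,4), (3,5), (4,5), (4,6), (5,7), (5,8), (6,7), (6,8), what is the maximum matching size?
4 (matching: (1,3), (2,7), (4,5), (6,8); upper bound floor(n/2) = floor(8/2) = 4)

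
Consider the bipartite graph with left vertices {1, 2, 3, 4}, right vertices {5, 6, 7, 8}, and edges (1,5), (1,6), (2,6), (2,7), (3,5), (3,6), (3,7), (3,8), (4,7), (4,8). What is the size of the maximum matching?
4 (matching: (1,6), (2,7), (3,5), (4,8); upper bound min(|L|,|R|) = min(4,4) = 4)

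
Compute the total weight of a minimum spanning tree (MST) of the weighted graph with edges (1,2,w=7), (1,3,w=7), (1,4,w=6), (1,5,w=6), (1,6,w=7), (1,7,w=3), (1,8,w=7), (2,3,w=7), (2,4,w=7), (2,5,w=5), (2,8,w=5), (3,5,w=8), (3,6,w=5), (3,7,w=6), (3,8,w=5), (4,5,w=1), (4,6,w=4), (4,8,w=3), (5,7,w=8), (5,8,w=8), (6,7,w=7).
27 (MST edges: (1,4,w=6), (1,7,w=3), (2,8,w=5), (3,8,w=5), (4,5,w=1), (4,6,w=4), (4,8,w=3); sum of weights 6 + 3 + 5 + 5 + 1 + 4 + 3 = 27)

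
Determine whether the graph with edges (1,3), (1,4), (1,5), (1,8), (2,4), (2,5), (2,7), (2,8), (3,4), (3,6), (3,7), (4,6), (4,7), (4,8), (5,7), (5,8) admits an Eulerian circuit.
Yes (the graph is connected and all 8 vertices have even degree)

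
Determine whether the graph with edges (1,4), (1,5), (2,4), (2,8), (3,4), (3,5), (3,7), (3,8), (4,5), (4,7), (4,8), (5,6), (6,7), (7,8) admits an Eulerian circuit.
Yes (the graph is connected and all 8 vertices have even degree)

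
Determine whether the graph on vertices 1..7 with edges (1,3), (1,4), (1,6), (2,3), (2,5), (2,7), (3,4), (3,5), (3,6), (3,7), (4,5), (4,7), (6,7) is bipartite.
No (odd cycle of length 3: 6 -> 1 -> 3 -> 6)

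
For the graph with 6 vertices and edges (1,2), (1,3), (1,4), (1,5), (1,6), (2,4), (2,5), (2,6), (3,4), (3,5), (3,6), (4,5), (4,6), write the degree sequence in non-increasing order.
[5, 5, 4, 4, 4, 4] (degrees: deg(1)=5, deg(2)=4, deg(3)=4, deg(4)=5, deg(5)=4, deg(6)=4)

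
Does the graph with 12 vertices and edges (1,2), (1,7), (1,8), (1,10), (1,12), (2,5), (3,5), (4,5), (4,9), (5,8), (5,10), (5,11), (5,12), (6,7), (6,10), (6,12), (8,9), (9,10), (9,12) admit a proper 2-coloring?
Yes. Partition: {1, 5, 6, 9}, {2, 3, 4, 7, 8, 10, 11, 12}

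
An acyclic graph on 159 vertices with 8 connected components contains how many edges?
151 (Each of the 8 component trees on V_i vertices has V_i - 1 edges; summing gives V - C = 159 - 8 = 151)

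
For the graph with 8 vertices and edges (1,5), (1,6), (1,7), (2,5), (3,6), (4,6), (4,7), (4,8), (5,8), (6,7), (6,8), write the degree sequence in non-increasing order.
[5, 3, 3, 3, 3, 3, 1, 1] (degrees: deg(1)=3, deg(2)=1, deg(3)=1, deg(4)=3, deg(5)=3, deg(6)=5, deg(7)=3, deg(8)=3)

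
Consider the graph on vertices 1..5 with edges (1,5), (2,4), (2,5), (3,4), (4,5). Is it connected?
Yes (BFS from 1 visits [1, 5, 2, 4, 3] — all 5 vertices reached)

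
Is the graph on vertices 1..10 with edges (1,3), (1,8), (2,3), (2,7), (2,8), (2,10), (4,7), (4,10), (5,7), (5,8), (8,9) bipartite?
Yes. Partition: {1, 2, 4, 5, 6, 9}, {3, 7, 8, 10}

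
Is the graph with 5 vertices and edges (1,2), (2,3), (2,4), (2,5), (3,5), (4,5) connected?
Yes (BFS from 1 visits [1, 2, 3, 4, 5] — all 5 vertices reached)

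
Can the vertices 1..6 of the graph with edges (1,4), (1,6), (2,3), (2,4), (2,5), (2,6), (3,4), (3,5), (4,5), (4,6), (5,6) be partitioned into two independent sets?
No (odd cycle of length 3: 4 -> 1 -> 6 -> 4)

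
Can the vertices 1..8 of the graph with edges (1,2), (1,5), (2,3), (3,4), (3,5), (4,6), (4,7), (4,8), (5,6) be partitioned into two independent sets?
Yes. Partition: {1, 3, 6, 7, 8}, {2, 4, 5}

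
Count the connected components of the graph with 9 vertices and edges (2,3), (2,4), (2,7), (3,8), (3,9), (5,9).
3 (components: {1}, {2, 3, 4, 5, 7, 8, 9}, {6})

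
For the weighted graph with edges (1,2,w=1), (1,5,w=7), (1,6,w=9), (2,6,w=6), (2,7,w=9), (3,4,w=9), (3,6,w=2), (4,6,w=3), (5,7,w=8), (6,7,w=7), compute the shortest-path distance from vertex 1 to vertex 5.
7 (path: 1 -> 5; weights 7 = 7)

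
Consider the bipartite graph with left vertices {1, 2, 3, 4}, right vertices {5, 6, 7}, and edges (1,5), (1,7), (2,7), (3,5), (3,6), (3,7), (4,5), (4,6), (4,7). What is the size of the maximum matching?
3 (matching: (1,7), (3,6), (4,5); upper bound min(|L|,|R|) = min(4,3) = 3)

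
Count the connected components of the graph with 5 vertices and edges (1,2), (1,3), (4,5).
2 (components: {1, 2, 3}, {4, 5})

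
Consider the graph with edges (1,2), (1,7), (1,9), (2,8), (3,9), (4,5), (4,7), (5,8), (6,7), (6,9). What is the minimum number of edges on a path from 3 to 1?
2 (path: 3 -> 9 -> 1, 2 edges)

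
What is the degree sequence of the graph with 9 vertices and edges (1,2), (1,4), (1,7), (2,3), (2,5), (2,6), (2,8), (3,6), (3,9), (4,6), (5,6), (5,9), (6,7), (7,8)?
[5, 5, 3, 3, 3, 3, 2, 2, 2] (degrees: deg(1)=3, deg(2)=5, deg(3)=3, deg(4)=2, deg(5)=3, deg(6)=5, deg(7)=3, deg(8)=2, deg(9)=2)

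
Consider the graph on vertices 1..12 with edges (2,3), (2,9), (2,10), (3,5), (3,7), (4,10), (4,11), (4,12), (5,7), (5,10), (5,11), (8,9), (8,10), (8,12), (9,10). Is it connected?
No, it has 3 components: {1}, {2, 3, 4, 5, 7, 8, 9, 10, 11, 12}, {6}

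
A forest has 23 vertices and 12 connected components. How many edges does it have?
11 (Each of the 12 component trees on V_i vertices has V_i - 1 edges; summing gives V - C = 23 - 12 = 11)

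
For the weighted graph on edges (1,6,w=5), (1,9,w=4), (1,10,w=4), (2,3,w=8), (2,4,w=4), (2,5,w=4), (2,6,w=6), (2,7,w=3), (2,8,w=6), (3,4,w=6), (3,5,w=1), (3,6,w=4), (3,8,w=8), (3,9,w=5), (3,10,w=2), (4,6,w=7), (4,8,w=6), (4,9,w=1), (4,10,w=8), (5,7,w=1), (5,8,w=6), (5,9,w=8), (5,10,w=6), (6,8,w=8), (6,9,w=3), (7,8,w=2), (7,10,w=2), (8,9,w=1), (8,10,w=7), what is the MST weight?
18 (MST edges: (1,9,w=4), (2,7,w=3), (3,5,w=1), (3,10,w=2), (4,9,w=1), (5,7,w=1), (6,9,w=3), (7,8,w=2), (8,9,w=1); sum of weights 4 + 3 + 1 + 2 + 1 + 1 + 3 + 2 + 1 = 18)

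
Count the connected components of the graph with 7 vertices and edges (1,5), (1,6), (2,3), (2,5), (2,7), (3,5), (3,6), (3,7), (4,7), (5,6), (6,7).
1 (components: {1, 2, 3, 4, 5, 6, 7})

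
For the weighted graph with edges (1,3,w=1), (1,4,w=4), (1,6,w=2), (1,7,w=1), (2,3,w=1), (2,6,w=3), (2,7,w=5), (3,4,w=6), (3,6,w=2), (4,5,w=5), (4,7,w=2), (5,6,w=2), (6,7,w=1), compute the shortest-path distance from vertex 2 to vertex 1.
2 (path: 2 -> 3 -> 1; weights 1 + 1 = 2)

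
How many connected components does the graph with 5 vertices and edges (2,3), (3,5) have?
3 (components: {1}, {2, 3, 5}, {4})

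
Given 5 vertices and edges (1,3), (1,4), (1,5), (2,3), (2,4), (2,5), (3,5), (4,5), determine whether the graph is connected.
Yes (BFS from 1 visits [1, 3, 4, 5, 2] — all 5 vertices reached)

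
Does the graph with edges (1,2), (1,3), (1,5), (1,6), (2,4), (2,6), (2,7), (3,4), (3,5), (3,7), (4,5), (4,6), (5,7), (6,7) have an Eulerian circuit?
Yes (the graph is connected and all 7 vertices have even degree)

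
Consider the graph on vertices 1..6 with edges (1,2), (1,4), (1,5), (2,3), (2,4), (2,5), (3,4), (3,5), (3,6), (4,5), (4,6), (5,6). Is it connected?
Yes (BFS from 1 visits [1, 2, 4, 5, 3, 6] — all 6 vertices reached)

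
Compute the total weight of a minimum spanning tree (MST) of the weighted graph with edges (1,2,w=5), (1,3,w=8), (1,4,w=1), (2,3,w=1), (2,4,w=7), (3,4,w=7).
7 (MST edges: (1,2,w=5), (1,4,w=1), (2,3,w=1); sum of weights 5 + 1 + 1 = 7)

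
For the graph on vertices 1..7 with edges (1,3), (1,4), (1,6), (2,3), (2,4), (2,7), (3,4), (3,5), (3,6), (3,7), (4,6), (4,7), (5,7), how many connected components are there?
1 (components: {1, 2, 3, 4, 5, 6, 7})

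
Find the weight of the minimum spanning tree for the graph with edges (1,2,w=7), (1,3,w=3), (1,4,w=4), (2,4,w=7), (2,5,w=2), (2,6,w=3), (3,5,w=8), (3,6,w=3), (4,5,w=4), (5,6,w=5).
15 (MST edges: (1,3,w=3), (1,4,w=4), (2,5,w=2), (2,6,w=3), (3,6,w=3); sum of weights 3 + 4 + 2 + 3 + 3 = 15)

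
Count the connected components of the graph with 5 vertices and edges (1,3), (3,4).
3 (components: {1, 3, 4}, {2}, {5})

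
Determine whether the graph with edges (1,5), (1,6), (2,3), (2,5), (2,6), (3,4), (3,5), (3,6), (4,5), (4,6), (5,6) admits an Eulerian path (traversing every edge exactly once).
No (4 vertices have odd degree: {2, 4, 5, 6}; Eulerian path requires 0 or 2)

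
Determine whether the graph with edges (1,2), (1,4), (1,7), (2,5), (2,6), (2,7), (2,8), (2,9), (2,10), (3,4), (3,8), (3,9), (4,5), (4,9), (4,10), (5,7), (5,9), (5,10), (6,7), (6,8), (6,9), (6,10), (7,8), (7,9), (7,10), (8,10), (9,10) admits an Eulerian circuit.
No (10 vertices have odd degree: {1, 2, 3, 4, 5, 6, 7, 8, 9, 10}; Eulerian circuit requires 0)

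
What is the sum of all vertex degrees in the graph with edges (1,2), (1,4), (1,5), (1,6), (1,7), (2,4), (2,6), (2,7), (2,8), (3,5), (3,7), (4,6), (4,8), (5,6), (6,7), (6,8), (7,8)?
34 (handshake: sum of degrees = 2|E| = 2 x 17 = 34)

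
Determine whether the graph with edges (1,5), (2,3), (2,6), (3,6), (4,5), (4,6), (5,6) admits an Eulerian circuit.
No (2 vertices have odd degree: {1, 5}; Eulerian circuit requires 0)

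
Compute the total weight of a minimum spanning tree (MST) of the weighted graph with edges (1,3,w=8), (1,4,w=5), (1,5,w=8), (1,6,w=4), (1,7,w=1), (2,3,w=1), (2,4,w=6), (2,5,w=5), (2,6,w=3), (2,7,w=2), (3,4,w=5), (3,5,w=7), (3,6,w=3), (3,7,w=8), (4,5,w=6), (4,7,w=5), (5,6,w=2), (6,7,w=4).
14 (MST edges: (1,4,w=5), (1,7,w=1), (2,3,w=1), (2,6,w=3), (2,7,w=2), (5,6,w=2); sum of weights 5 + 1 + 1 + 3 + 2 + 2 = 14)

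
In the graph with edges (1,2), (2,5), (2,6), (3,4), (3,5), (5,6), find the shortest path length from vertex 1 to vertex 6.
2 (path: 1 -> 2 -> 6, 2 edges)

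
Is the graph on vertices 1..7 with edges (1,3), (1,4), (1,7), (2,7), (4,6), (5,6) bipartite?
Yes. Partition: {1, 2, 6}, {3, 4, 5, 7}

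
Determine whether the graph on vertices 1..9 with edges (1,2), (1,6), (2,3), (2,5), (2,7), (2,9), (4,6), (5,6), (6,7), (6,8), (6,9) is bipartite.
Yes. Partition: {1, 3, 4, 5, 7, 8, 9}, {2, 6}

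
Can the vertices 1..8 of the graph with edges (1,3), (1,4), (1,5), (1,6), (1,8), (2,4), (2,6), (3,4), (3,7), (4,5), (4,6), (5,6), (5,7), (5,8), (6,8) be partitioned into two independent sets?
No (odd cycle of length 3: 8 -> 1 -> 5 -> 8)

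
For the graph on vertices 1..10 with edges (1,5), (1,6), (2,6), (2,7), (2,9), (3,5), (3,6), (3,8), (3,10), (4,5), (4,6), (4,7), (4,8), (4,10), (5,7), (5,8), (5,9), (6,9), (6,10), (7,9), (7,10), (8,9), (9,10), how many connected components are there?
1 (components: {1, 2, 3, 4, 5, 6, 7, 8, 9, 10})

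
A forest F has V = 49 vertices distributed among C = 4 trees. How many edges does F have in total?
45 (Each of the 4 component trees on V_i vertices has V_i - 1 edges; summing gives V - C = 49 - 4 = 45)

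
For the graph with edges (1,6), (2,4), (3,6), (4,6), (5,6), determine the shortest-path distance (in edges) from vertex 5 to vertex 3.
2 (path: 5 -> 6 -> 3, 2 edges)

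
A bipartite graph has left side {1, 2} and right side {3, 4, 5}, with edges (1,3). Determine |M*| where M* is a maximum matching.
1 (matching: (1,3); upper bound min(|L|,|R|) = min(2,3) = 2)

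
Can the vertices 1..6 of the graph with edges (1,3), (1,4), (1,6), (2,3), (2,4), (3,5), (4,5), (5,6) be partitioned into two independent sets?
Yes. Partition: {1, 2, 5}, {3, 4, 6}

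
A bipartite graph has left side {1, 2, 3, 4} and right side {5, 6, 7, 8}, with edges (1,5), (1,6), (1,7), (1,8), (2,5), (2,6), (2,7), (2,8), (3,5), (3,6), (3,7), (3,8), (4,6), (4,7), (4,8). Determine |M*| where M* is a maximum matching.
4 (matching: (1,8), (2,7), (3,5), (4,6); upper bound min(|L|,|R|) = min(4,4) = 4)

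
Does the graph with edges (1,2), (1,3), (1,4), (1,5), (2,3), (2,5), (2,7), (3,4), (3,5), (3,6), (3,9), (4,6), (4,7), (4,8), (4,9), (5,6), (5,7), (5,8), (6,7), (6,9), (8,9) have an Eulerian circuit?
No (2 vertices have odd degree: {6, 8}; Eulerian circuit requires 0)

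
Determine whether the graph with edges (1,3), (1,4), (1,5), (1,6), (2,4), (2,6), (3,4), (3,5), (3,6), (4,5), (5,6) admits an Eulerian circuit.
Yes (the graph is connected and all 6 vertices have even degree)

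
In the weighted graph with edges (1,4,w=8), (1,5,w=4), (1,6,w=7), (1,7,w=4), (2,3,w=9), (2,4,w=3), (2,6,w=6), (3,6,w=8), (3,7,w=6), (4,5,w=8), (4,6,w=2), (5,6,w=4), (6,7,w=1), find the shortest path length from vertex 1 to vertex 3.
10 (path: 1 -> 7 -> 3; weights 4 + 6 = 10)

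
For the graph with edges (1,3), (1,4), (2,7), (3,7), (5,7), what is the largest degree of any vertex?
3 (attained at vertex 7)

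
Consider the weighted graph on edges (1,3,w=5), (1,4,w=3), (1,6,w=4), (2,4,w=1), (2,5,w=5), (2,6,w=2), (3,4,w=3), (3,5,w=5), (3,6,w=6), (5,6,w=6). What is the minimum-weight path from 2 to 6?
2 (path: 2 -> 6; weights 2 = 2)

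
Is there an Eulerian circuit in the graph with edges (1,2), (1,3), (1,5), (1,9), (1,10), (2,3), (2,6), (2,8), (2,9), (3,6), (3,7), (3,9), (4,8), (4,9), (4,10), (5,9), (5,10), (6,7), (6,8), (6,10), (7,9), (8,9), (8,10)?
No (10 vertices have odd degree: {1, 2, 3, 4, 5, 6, 7, 8, 9, 10}; Eulerian circuit requires 0)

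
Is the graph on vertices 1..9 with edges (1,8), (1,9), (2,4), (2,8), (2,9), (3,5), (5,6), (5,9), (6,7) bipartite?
Yes. Partition: {1, 2, 5, 7}, {3, 4, 6, 8, 9}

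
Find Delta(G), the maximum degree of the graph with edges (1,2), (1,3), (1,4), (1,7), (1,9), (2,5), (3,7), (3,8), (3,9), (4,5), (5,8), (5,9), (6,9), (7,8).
5 (attained at vertex 1)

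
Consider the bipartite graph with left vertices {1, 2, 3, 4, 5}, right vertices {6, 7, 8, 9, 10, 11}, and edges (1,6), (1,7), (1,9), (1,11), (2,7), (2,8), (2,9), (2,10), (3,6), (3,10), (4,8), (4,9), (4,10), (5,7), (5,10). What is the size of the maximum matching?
5 (matching: (1,11), (2,8), (3,10), (4,9), (5,7); upper bound min(|L|,|R|) = min(5,6) = 5)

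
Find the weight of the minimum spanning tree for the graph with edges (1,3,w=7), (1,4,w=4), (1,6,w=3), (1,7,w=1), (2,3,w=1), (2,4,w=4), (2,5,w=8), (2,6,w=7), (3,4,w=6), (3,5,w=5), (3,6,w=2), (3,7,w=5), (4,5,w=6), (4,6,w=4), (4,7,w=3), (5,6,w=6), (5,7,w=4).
14 (MST edges: (1,6,w=3), (1,7,w=1), (2,3,w=1), (3,6,w=2), (4,7,w=3), (5,7,w=4); sum of weights 3 + 1 + 1 + 2 + 3 + 4 = 14)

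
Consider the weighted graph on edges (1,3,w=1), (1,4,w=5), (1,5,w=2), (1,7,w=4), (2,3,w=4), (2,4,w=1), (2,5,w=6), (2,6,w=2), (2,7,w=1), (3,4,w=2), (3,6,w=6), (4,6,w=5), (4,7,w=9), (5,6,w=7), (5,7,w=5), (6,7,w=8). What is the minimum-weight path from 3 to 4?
2 (path: 3 -> 4; weights 2 = 2)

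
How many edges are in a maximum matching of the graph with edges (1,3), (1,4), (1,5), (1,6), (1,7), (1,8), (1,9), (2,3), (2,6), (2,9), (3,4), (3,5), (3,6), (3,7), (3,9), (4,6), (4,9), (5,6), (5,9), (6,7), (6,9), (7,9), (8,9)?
4 (matching: (1,8), (3,5), (4,9), (6,7); upper bound floor(n/2) = floor(9/2) = 4)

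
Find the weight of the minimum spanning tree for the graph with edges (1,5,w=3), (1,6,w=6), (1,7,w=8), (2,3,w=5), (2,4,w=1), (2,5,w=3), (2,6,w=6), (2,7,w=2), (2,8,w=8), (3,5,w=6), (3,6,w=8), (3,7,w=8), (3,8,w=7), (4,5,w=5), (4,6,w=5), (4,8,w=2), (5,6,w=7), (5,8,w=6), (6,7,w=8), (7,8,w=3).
21 (MST edges: (1,5,w=3), (2,3,w=5), (2,4,w=1), (2,5,w=3), (2,7,w=2), (4,6,w=5), (4,8,w=2); sum of weights 3 + 5 + 1 + 3 + 2 + 5 + 2 = 21)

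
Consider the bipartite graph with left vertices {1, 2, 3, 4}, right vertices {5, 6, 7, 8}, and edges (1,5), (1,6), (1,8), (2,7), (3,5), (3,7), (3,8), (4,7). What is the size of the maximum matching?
3 (matching: (1,6), (2,7), (3,8); upper bound min(|L|,|R|) = min(4,4) = 4)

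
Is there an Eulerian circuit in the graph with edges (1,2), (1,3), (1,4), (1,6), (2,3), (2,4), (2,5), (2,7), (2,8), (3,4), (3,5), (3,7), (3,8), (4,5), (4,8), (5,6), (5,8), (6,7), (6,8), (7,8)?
No (2 vertices have odd degree: {4, 5}; Eulerian circuit requires 0)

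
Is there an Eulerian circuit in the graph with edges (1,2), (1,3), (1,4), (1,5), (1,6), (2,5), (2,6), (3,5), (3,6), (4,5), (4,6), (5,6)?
No (6 vertices have odd degree: {1, 2, 3, 4, 5, 6}; Eulerian circuit requires 0)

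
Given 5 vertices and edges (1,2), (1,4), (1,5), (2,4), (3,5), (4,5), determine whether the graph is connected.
Yes (BFS from 1 visits [1, 2, 4, 5, 3] — all 5 vertices reached)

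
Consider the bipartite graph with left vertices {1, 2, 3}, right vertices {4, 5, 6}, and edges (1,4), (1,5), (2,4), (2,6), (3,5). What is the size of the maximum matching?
3 (matching: (1,4), (2,6), (3,5); upper bound min(|L|,|R|) = min(3,3) = 3)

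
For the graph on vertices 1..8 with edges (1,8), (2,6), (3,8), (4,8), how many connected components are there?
4 (components: {1, 3, 4, 8}, {2, 6}, {5}, {7})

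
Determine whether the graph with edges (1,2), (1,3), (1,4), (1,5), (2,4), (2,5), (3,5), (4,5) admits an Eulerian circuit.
No (2 vertices have odd degree: {2, 4}; Eulerian circuit requires 0)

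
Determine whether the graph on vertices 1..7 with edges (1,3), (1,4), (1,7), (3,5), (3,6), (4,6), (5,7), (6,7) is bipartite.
Yes. Partition: {1, 2, 5, 6}, {3, 4, 7}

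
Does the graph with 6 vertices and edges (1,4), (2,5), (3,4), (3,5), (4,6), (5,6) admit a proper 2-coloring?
Yes. Partition: {1, 2, 3, 6}, {4, 5}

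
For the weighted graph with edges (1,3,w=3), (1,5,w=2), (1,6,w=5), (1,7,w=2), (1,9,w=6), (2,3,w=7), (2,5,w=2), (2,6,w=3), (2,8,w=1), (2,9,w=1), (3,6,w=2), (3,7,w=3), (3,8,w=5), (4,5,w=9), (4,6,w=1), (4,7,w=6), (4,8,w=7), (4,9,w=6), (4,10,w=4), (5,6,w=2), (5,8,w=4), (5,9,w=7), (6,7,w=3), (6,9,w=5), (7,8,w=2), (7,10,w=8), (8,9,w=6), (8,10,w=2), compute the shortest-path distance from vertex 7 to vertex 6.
3 (path: 7 -> 6; weights 3 = 3)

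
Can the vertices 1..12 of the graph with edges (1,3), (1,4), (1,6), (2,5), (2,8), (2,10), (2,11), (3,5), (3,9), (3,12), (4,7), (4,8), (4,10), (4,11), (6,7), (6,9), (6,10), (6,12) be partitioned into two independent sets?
Yes. Partition: {1, 5, 7, 8, 9, 10, 11, 12}, {2, 3, 4, 6}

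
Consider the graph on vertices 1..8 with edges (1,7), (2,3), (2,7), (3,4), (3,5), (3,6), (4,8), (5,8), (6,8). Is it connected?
Yes (BFS from 1 visits [1, 7, 2, 3, 4, 5, 6, 8] — all 8 vertices reached)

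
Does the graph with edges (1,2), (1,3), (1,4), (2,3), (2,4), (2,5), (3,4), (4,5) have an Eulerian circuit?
No (2 vertices have odd degree: {1, 3}; Eulerian circuit requires 0)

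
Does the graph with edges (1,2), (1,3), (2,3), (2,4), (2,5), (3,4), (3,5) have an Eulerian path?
Yes — and in fact it has an Eulerian circuit (the graph is connected and all 5 vertices have even degree)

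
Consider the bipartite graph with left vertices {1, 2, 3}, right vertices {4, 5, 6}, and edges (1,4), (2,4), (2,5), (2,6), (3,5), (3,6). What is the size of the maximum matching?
3 (matching: (1,4), (2,6), (3,5); upper bound min(|L|,|R|) = min(3,3) = 3)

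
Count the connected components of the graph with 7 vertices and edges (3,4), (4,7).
5 (components: {1}, {2}, {3, 4, 7}, {5}, {6})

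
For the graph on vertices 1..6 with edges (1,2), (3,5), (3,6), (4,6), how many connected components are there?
2 (components: {1, 2}, {3, 4, 5, 6})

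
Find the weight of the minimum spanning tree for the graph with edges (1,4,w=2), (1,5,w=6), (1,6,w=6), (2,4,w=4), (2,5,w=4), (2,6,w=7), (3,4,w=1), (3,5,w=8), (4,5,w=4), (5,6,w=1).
12 (MST edges: (1,4,w=2), (2,4,w=4), (2,5,w=4), (3,4,w=1), (5,6,w=1); sum of weights 2 + 4 + 4 + 1 + 1 = 12)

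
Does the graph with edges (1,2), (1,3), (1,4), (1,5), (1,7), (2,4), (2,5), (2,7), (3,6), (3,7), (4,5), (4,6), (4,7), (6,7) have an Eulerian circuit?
No (6 vertices have odd degree: {1, 3, 4, 5, 6, 7}; Eulerian circuit requires 0)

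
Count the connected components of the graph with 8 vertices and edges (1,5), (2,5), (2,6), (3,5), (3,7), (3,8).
2 (components: {1, 2, 3, 5, 6, 7, 8}, {4})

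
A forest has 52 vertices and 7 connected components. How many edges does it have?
45 (Each of the 7 component trees on V_i vertices has V_i - 1 edges; summing gives V - C = 52 - 7 = 45)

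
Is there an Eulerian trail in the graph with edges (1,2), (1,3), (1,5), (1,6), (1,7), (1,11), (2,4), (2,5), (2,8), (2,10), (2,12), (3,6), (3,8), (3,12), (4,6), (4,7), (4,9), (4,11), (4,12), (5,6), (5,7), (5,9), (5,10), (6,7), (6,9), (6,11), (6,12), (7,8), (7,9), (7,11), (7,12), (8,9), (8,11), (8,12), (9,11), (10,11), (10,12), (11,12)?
Yes — and in fact it has an Eulerian circuit (the graph is connected and all 12 vertices have even degree)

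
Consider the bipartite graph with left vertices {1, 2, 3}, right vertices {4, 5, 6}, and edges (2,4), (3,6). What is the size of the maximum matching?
2 (matching: (2,4), (3,6); upper bound min(|L|,|R|) = min(3,3) = 3)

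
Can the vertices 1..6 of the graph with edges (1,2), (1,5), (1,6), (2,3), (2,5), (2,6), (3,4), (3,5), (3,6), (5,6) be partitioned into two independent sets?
No (odd cycle of length 3: 5 -> 1 -> 2 -> 5)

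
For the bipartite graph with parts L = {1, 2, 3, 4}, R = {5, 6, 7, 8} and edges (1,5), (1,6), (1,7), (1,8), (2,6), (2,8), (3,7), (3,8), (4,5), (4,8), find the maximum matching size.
4 (matching: (1,8), (2,6), (3,7), (4,5); upper bound min(|L|,|R|) = min(4,4) = 4)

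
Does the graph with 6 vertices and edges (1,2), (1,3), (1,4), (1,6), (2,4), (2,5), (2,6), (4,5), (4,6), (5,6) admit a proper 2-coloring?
No (odd cycle of length 3: 4 -> 1 -> 6 -> 4)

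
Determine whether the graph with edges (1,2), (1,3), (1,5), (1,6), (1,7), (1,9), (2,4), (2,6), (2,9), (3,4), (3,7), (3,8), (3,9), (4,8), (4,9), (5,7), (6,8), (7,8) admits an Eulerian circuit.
No (2 vertices have odd degree: {3, 6}; Eulerian circuit requires 0)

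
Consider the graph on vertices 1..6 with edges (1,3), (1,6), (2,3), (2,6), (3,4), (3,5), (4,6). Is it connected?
Yes (BFS from 1 visits [1, 3, 6, 2, 4, 5] — all 6 vertices reached)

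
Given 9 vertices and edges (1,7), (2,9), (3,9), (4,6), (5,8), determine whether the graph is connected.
No, it has 4 components: {1, 7}, {2, 3, 9}, {4, 6}, {5, 8}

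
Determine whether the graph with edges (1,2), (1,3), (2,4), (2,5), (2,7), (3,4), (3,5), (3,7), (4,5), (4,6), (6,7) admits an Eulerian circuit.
No (2 vertices have odd degree: {5, 7}; Eulerian circuit requires 0)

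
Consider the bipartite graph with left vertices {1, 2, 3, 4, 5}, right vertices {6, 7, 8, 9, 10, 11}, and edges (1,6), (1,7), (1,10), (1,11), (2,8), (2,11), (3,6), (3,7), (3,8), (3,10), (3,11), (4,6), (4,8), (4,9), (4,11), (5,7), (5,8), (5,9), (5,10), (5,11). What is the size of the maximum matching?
5 (matching: (1,11), (2,8), (3,10), (4,9), (5,7); upper bound min(|L|,|R|) = min(5,6) = 5)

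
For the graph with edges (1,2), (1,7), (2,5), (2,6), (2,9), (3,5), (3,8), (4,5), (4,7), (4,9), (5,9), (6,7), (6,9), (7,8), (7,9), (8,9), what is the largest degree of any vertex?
6 (attained at vertex 9)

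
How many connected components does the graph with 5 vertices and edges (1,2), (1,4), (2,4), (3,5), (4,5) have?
1 (components: {1, 2, 3, 4, 5})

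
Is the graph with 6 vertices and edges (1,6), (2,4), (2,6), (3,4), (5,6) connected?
Yes (BFS from 1 visits [1, 6, 2, 5, 4, 3] — all 6 vertices reached)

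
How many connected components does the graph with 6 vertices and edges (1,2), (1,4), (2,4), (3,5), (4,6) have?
2 (components: {1, 2, 4, 6}, {3, 5})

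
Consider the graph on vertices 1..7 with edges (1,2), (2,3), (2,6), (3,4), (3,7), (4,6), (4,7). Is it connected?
No, it has 2 components: {1, 2, 3, 4, 6, 7}, {5}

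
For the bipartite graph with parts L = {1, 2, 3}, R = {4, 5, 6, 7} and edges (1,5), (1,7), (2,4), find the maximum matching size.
2 (matching: (1,7), (2,4); upper bound min(|L|,|R|) = min(3,4) = 3)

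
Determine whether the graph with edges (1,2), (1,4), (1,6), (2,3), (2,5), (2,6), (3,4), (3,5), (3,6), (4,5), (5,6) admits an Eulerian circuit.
No (2 vertices have odd degree: {1, 4}; Eulerian circuit requires 0)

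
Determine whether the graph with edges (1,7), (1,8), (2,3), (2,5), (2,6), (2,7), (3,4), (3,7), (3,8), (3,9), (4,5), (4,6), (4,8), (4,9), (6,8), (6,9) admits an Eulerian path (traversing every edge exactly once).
No (4 vertices have odd degree: {3, 4, 7, 9}; Eulerian path requires 0 or 2)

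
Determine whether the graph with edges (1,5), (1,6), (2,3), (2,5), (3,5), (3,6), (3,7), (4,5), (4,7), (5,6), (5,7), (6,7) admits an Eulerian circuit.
Yes (the graph is connected and all 7 vertices have even degree)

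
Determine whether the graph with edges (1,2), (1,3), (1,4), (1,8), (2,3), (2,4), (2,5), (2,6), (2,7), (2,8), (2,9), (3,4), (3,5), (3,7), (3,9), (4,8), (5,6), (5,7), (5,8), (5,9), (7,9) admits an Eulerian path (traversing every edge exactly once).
Yes — and in fact it has an Eulerian circuit (the graph is connected and all 9 vertices have even degree)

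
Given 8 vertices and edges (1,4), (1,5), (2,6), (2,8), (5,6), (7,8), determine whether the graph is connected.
No, it has 2 components: {1, 2, 4, 5, 6, 7, 8}, {3}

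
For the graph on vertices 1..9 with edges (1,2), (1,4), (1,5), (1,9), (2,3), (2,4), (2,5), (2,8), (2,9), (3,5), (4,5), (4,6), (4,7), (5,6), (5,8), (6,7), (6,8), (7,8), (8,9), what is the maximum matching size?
4 (matching: (2,9), (3,5), (4,7), (6,8); upper bound floor(n/2) = floor(9/2) = 4)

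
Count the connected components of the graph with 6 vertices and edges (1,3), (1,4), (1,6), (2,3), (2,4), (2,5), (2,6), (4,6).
1 (components: {1, 2, 3, 4, 5, 6})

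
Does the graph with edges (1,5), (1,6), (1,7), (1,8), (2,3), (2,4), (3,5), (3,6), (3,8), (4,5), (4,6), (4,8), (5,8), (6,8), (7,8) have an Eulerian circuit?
Yes (the graph is connected and all 8 vertices have even degree)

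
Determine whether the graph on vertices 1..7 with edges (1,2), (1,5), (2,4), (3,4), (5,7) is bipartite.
Yes. Partition: {1, 4, 6, 7}, {2, 3, 5}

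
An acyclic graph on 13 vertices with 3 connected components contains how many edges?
10 (Each of the 3 component trees on V_i vertices has V_i - 1 edges; summing gives V - C = 13 - 3 = 10)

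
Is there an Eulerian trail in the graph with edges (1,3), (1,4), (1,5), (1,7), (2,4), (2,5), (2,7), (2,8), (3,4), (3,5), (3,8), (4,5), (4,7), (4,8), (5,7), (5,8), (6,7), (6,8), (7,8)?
Yes — and in fact it has an Eulerian circuit (the graph is connected and all 8 vertices have even degree)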